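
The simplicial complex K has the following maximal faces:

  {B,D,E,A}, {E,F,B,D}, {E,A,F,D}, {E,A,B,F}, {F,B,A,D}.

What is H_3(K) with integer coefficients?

H_3 = Z.

Take the total order A < B < D < E < F on the vertex set. Then K (dimension 3) consists of the simplices:

  0-simplices (5): A, B, D, E, F
  1-simplices (10): AB, AD, AE, AF, BD, BE, BF, DE, DF, EF
  2-simplices (10): ABD, ABE, ABF, ADE, ADF, AEF, BDE, BDF, BEF, DEF
  3-simplices (5): ABDE, ABDF, ABEF, ADEF, BDEF

giving chain groups C_0 ≅ Z^5, C_1 ≅ Z^10, C_2 ≅ Z^10, C_3 ≅ Z^5.

Boundary ∂_1: C_1 → C_0 maps an edge to its endpoints' difference, ∂[p,q] = q − p. For instance
  ∂AE = E − A.
The 5×10 boundary matrix has rank 4 and Smith normal form diag(1,1,1,1).

Boundary ∂_2: C_2 → C_1 sends each 2-simplex [p,q,r] to [q,r] − [p,r] + [p,q]. For instance
  ∂ABD = BD − AD + AB,
  ∂BDE = DE − BE + BD.
This gives a 10×10 integer matrix of rank 6; reducing to Smith normal form yields diagonal entries (1,1,1,1,1,1).

The boundary map ∂_3: C_3 → C_2 sends each 3-simplex σ to the alternating sum Σ_i (−1)^i (σ with its i-th vertex removed). For instance
  ∂ABDF = BDF − ADF + ABF − ABD,
  ∂ABDE = BDE − ADE + ABE − ABD.
This gives a 10×5 integer matrix of rank 4; reducing to Smith normal form yields diagonal entries (1,1,1,1).

Now H_k = ker ∂_k / im ∂_{k+1}, so:

  H_3: rank ker ∂_3 − rank ∂_4 = (5 − 4) − 0 = 1, and there is no ∂_4, so H_3 ≅ Z.

(K is a triangulation of the 3-sphere S^3.)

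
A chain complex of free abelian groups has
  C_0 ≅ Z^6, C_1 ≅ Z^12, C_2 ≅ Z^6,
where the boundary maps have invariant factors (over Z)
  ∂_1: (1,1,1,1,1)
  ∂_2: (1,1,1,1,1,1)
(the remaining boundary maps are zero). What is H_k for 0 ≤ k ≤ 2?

H_0: b_0 = 6 − 0 − 5 = 1; torsion from ∂_1 factors > 1: none. So H_0 = Z.
H_1: b_1 = 12 − 5 − 6 = 1; torsion from ∂_2 factors > 1: none. So H_1 = Z.
H_2: b_2 = 6 − 6 − 0 = 0; torsion from ∂_3 factors > 1: none. So H_2 = 0.

H_0 = Z,  H_1 = Z,  H_2 = 0.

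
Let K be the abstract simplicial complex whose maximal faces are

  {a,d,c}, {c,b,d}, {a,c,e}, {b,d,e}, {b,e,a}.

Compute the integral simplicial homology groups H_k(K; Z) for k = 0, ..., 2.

Fix the vertex order a < b < c < d < e and write every simplex with vertices in increasing order. Then dim K = 2 and the simplices of K are:

  0-simplices (5): a, b, c, d, e
  1-simplices (10): ab, ac, ad, ae, bc, bd, be, cd, ce, de
  2-simplices (5): abe, acd, ace, bcd, bde

giving chain groups C_0 ≅ Z^5, C_1 ≅ Z^10, C_2 ≅ Z^5.

Boundary ∂_1: C_1 → C_0 is given by ∂[p,q] = [q] − [p].
As a 5×10 matrix over Z this has rank 4, with invariant factors (1,1,1,1).

∂_2: C_2 → C_1 acts by ∂[p,q,r] = [q,r] − [p,r] + [p,q]. For instance
  ∂ace = ce − ae + ac,
  ∂bde = de − be + bd.
This gives a 10×5 integer matrix of rank 5; reducing to Smith normal form yields diagonal entries (1,1,1,1,1).

Computing H_k = (kernel of ∂_k) / (image of ∂_{k+1}):

  H_0: rank C_0 − rank ∂_1 = 5 − 4 = 1, and the invariant factors of ∂_1 are all 1, so H_0 = Z.
  H_1: rank ker ∂_1 − rank ∂_2 = (10 − 4) − 5 = 1, and the invariant factors of ∂_2 are all 1, so H_1 = Z.
  H_2: rank ker ∂_2 − rank ∂_3 = (5 − 5) − 0 = 0, and there is no ∂_3, so H_2 = 0.

H_0 = Z,  H_1 = Z,  H_2 = 0.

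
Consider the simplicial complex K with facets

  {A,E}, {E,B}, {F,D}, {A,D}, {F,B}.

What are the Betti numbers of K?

Fix the vertex order A < B < D < E < F and write every simplex with vertices in increasing order. Then dim K = 1 and the simplices of K are:

  0-simplices (5): A, B, D, E, F
  1-simplices (5): AD, AE, BE, BF, DF

Hence C_0 ≅ Z^5, C_1 ≅ Z^5.

∂_1: C_1 → C_0 maps an edge to its endpoints' difference, ∂[p,q] = q − p.
As a 5×5 matrix over Z this has rank 4, with invariant factors (1,1,1,1).

Reading off H_k = ker ∂_k / im ∂_{k+1}:

  H_0: rank C_0 − rank ∂_1 = 5 − 4 = 1, and the invariant factors of ∂_1 are all 1, so H_0 ≅ Z.
  H_1: rank ker ∂_1 − rank ∂_2 = (5 − 4) − 0 = 1, and there is no ∂_2, so H_1 ≅ Z.

(K is a triangulation of the circle S^1.)

Hence the Betti numbers are b_0 = 1, b_1 = 1.

b_0 = 1, b_1 = 1.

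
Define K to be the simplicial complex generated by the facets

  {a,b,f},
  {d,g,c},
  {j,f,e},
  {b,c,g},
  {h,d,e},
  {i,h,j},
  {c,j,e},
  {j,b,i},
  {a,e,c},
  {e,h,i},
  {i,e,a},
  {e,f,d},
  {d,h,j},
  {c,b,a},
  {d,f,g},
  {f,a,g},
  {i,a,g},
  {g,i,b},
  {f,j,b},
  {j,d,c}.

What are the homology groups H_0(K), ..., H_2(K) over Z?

Take the total order a < b < c < d < e < f < g < h < i < j on the vertex set. Then K (dimension 2) consists of the simplices:

  0-simplices (10): a, b, c, d, e, f, g, h, i, j
  1-simplices (30): ab, ac, ae, af, ag, ai, bc, bf, bg, bi, bj, cd, ce, cg, cj, de, df, dg, dh, dj, ef, eh, ei, ej, fg, fj, gi, hi, hj, ij
  2-simplices (20): abc, abf, ace, aei, afg, agi, bcg, bfj, bgi, bij, cdg, cdj, cej, def, deh, dfg, dhj, efj, ehi, hij

giving chain groups C_0 ≅ Z^10, C_1 ≅ Z^30, C_2 ≅ Z^20.

∂_1: C_1 → C_0 maps an edge to its endpoints' difference, ∂[p,q] = q − p.
The 10×30 boundary matrix has rank 9 and Smith normal form diag(1,1,1,1,1,1,1,1,1).

Boundary ∂_2: C_2 → C_1 maps a triangle to the signed sum of its edges. For instance
  ∂bgi = gi − bi + bg,
  ∂deh = eh − dh + de.
The 30×20 boundary matrix has rank 20 and Smith normal form diag(1,1,1,1,1,1,1,1,1,1,1,1,1,1,1,1,1,1,1,2).

Reading off H_k = ker ∂_k / im ∂_{k+1}:

  H_0: rank C_0 − rank ∂_1 = 10 − 9 = 1, and the invariant factors of ∂_1 are all 1, so H_0 ≅ Z.
  H_1: rank ker ∂_1 − rank ∂_2 = (30 − 9) − 20 = 1, and ∂_2 has invariant factor 2 > 1, so H_1 ≅ Z ⊕ Z/2.
  H_2: rank ker ∂_2 − rank ∂_3 = (20 − 20) − 0 = 0, and there is no ∂_3, so H_2 ≅ 0.

H_0 = Z,  H_1 = Z ⊕ Z/2,  H_2 = 0.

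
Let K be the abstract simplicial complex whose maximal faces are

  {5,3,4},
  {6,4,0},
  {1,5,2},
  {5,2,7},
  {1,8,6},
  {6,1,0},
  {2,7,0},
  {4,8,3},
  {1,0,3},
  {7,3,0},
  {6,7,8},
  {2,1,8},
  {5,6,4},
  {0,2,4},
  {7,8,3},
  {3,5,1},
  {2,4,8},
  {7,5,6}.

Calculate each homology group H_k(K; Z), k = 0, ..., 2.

H_0 ≅ Z,  H_1 ≅ Z^2,  H_2 ≅ Z.

We work with the vertex ordering 0 < 1 < 2 < 3 < 4 < 5 < 6 < 7 < 8. The simplices of K, each written with vertices in increasing order, are:

  0-simplices (9): [0], [1], [2], [3], [4], [5], [6], [7], [8]
  1-simplices (27): (27 of them)
  2-simplices (18): [0,1,3], [0,1,6], [0,2,4], [0,2,7], [0,3,7], [0,4,6], [1,2,5], [1,2,8], [1,3,5], [1,6,8], [2,4,8], [2,5,7], [3,4,5], [3,4,8], [3,7,8], [4,5,6], [5,6,7], [6,7,8]

so the chain groups are C_0 ≅ Z^9, C_1 ≅ Z^27, C_2 ≅ Z^18.

The boundary map ∂_1: C_1 → C_0 maps an edge to its endpoints' difference, ∂[p,q] = q − p.
The resulting 9×27 matrix has rank 8, and its Smith normal form has invariant factors (1,1,1,1,1,1,1,1).

Boundary ∂_2: C_2 → C_1 maps a triangle to the signed sum of its edges. For instance
  ∂[0,2,4] = [2,4] − [0,4] + [0,2],
  ∂[0,2,7] = [2,7] − [0,7] + [0,2].
The 27×18 boundary matrix has rank 17 and Smith normal form diag(1,1,1,1,1,1,1,1,1,1,1,1,1,1,1,1,1).

From H_k ≅ ker(∂_k) / im(∂_{k+1}) we obtain:

  H_0: rank C_0 − rank ∂_1 = 9 − 8 = 1, and the invariant factors of ∂_1 are all 1, so H_0 = Z.
  H_1: rank ker ∂_1 − rank ∂_2 = (27 − 8) − 17 = 2, and the invariant factors of ∂_2 are all 1, so H_1 = Z^2.
  H_2: rank ker ∂_2 − rank ∂_3 = (18 − 17) − 0 = 1, and there is no ∂_3, so H_2 = Z.

As a check, the Euler characteristic is 9 − 27 + 18 = 0, which agrees with 1 − 2 + 1 = 0.
(K is a triangulation of the torus T^2.)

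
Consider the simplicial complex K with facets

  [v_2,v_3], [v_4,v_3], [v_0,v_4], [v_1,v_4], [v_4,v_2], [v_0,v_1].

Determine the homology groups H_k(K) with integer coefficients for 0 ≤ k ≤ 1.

H_0 = Z,  H_1 = Z^2.

Order the vertices as v_0 < v_1 < v_2 < v_3 < v_4. Listing each simplex with vertices in this order, K has dimension 1 with simplices:

  0-simplices (5): [v_0], [v_1], [v_2], [v_3], [v_4]
  1-simplices (6): [v_0,v_1], [v_0,v_4], [v_1,v_4], [v_2,v_3], [v_2,v_4], [v_3,v_4]

Hence C_0 ≅ Z^5, C_1 ≅ Z^6.

Boundary ∂_1: C_1 → C_0 sends each edge [p,q] (with p < q) to q − p. For instance
  ∂[v_3,v_4] = [v_4] − [v_3].
The resulting 5×6 matrix has rank 4, and its Smith normal form has invariant factors (1,1,1,1).

Reading off H_k = ker ∂_k / im ∂_{k+1}:

  H_0: rank C_0 − rank ∂_1 = 5 − 4 = 1, and the invariant factors of ∂_1 are all 1, so H_0 ≅ Z.
  H_1: rank ker ∂_1 − rank ∂_2 = (6 − 4) − 0 = 2, and there is no ∂_2, so H_1 ≅ Z^2.

As a check, the Euler characteristic is 5 − 6 = -1, which agrees with 1 − 2 = -1.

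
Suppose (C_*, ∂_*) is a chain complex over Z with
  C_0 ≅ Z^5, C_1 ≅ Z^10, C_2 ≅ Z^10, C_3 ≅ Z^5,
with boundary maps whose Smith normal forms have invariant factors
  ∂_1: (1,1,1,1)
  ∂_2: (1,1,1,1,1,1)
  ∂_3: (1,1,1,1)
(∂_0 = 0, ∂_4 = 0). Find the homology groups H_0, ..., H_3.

H_0: b_0 = 5 − 0 − 4 = 1; torsion from ∂_1 factors > 1: none. So H_0 ≅ Z.
H_1: b_1 = 10 − 4 − 6 = 0; torsion from ∂_2 factors > 1: none. So H_1 ≅ 0.
H_2: b_2 = 10 − 6 − 4 = 0; torsion from ∂_3 factors > 1: none. So H_2 ≅ 0.
H_3: b_3 = 5 − 4 − 0 = 1; torsion from ∂_4 factors > 1: none. So H_3 ≅ Z.

H_0 ≅ Z,  H_1 = 0,  H_2 = 0,  H_3 ≅ Z.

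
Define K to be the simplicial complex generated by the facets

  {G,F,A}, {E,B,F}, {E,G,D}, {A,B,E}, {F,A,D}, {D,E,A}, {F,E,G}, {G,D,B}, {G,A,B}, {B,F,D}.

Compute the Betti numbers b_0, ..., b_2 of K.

Take the total order A < B < D < E < F < G on the vertex set. Then K (dimension 2) consists of the simplices:

  0-simplices (6): A, B, D, E, F, G
  1-simplices (15): AB, AD, AE, AF, AG, BD, BE, BF, BG, DE, DF, DG, EF, EG, FG
  2-simplices (10): ABE, ABG, ADE, ADF, AFG, BDF, BDG, BEF, DEG, EFG

so the chain groups are C_0 ≅ Z^6, C_1 ≅ Z^15, C_2 ≅ Z^10.

∂_1: C_1 → C_0 maps an edge to its endpoints' difference, ∂[p,q] = q − p. For instance
  ∂DG = G − D.
The 6×15 boundary matrix has rank 5 and Smith normal form diag(1,1,1,1,1).

The boundary map ∂_2: C_2 → C_1 acts by ∂[p,q,r] = [q,r] − [p,r] + [p,q]. For instance
  ∂BDF = DF − BF + BD,
  ∂ADF = DF − AF + AD.
This gives a 15×10 integer matrix of rank 10; reducing to Smith normal form yields diagonal entries (1,1,1,1,1,1,1,1,1,2).

Reading off H_k = ker ∂_k / im ∂_{k+1}:

  H_0: rank C_0 − rank ∂_1 = 6 − 5 = 1, and the invariant factors of ∂_1 are all 1, so H_0 ≅ Z.
  H_1: rank ker ∂_1 − rank ∂_2 = (15 − 5) − 10 = 0, and ∂_2 has invariant factor 2 > 1, so H_1 ≅ Z/2Z.
  H_2: rank ker ∂_2 − rank ∂_3 = (10 − 10) − 0 = 0, and there is no ∂_3, so H_2 ≅ 0.

Hence the Betti numbers are b_0 = 1, b_1 = 0, b_2 = 0.

b_0 = 1, b_1 = 0, b_2 = 0.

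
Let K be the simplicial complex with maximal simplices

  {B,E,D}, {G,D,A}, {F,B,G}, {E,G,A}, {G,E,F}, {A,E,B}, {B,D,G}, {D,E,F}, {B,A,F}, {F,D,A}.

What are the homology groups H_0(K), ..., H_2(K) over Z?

K has 6 vertices, 15 edges, 10 triangles.
rank ∂_0 = 0, rank ∂_1 = 5 ⇒ b_0 = 6 − 0 − 5 = 1; all invariant factors of ∂_1 are 1 so no torsion. So H_0 ≅ Z.
rank ∂_1 = 5, rank ∂_2 = 10 ⇒ b_1 = 15 − 5 − 10 = 0; ∂_2 has invariant factor(s) [2] giving torsion. So H_1 ≅ Z/2Z.
rank ∂_2 = 10, rank ∂_3 = 0 ⇒ b_2 = 10 − 10 − 0 = 0. So H_2 ≅ 0.

H_0 = Z,  H_1 = Z/2Z,  H_2 = 0.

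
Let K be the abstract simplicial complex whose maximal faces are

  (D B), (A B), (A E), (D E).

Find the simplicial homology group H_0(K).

We work with the vertex ordering A < B < D < E. The simplices of K, each written with vertices in increasing order, are:

  0-simplices (4): A, B, D, E
  1-simplices (4): AB, AE, BD, DE

Hence C_0 ≅ Z^4, C_1 ≅ Z^4.

The boundary map ∂_1: C_1 → C_0 maps an edge to its endpoints' difference, ∂[p,q] = q − p. For instance
  ∂AB = B − A.
The 4×4 boundary matrix has rank 3 and Smith normal form diag(1,1,1).

Now H_k = ker ∂_k / im ∂_{k+1}, so:

  H_0: rank C_0 − rank ∂_1 = 4 − 3 = 1, and the invariant factors of ∂_1 are all 1, so H_0 = Z.

H_0 ≅ Z.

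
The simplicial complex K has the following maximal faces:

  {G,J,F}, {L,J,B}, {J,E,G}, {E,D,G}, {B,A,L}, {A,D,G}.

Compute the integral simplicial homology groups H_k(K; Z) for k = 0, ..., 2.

K has 8 vertices, 14 edges, 6 triangles.
rank ∂_0 = 0, rank ∂_1 = 7 ⇒ b_0 = 8 − 0 − 7 = 1; all invariant factors of ∂_1 are 1 so no torsion. So H_0 = Z.
rank ∂_1 = 7, rank ∂_2 = 6 ⇒ b_1 = 14 − 7 − 6 = 1; all invariant factors of ∂_2 are 1 so no torsion. So H_1 = Z.
rank ∂_2 = 6, rank ∂_3 = 0 ⇒ b_2 = 6 − 6 − 0 = 0. So H_2 = 0.

H_0 ≅ Z,  H_1 ≅ Z,  H_2 = 0.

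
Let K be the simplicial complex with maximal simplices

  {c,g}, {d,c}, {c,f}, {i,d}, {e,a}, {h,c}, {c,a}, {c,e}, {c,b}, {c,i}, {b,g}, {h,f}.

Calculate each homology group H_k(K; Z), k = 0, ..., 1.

H_0 = Z,  H_1 = Z^4.

Fix the vertex order a < b < c < d < e < f < g < h < i and write every simplex with vertices in increasing order. Then dim K = 1 and the simplices of K are:

  0-simplices (9): a, b, c, d, e, f, g, h, i
  1-simplices (12): ac, ae, bc, bg, cd, ce, cf, cg, ch, ci, di, fh

Hence C_0 ≅ Z^9, C_1 ≅ Z^12.

∂_1: C_1 → C_0 is given by ∂[p,q] = [q] − [p].
As a 9×12 matrix over Z this has rank 8, with invariant factors (1,1,1,1,1,1,1,1).

From H_k ≅ ker(∂_k) / im(∂_{k+1}) we obtain:

  H_0: rank C_0 − rank ∂_1 = 9 − 8 = 1, and the invariant factors of ∂_1 are all 1, so H_0 ≅ Z.
  H_1: rank ker ∂_1 − rank ∂_2 = (12 − 8) − 0 = 4, and there is no ∂_2, so H_1 ≅ Z^4.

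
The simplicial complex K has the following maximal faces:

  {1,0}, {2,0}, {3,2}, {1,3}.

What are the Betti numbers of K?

b_0 = 1, b_1 = 1.

Fix the vertex order 0 < 1 < 2 < 3 and write every simplex with vertices in increasing order. Then dim K = 1 and the simplices of K are:

  0-simplices (4): [0], [1], [2], [3]
  1-simplices (4): [0,1], [0,2], [1,3], [2,3]

Hence C_0 ≅ Z^4, C_1 ≅ Z^4.

Boundary ∂_1: C_1 → C_0 is given by ∂[p,q] = [q] − [p]. For instance
  ∂[1,3] = [3] − [1].
As a 4×4 matrix over Z this has rank 3, with invariant factors (1,1,1).

Computing H_k = (kernel of ∂_k) / (image of ∂_{k+1}):

  H_0: rank C_0 − rank ∂_1 = 4 − 3 = 1, and the invariant factors of ∂_1 are all 1, so H_0 ≅ Z.
  H_1: rank ker ∂_1 − rank ∂_2 = (4 − 3) − 0 = 1, and there is no ∂_2, so H_1 ≅ Z.

Hence the Betti numbers are b_0 = 1, b_1 = 1.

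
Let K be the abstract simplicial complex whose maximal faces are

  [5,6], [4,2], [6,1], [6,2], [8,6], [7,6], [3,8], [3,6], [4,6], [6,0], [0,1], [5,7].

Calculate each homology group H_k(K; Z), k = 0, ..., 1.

H_0 ≅ Z,  H_1 ≅ Z^4.

Take the total order 0 < 1 < 2 < 3 < 4 < 5 < 6 < 7 < 8 on the vertex set. Then K (dimension 1) consists of the simplices:

  0-simplices (9): [0], [1], [2], [3], [4], [5], [6], [7], [8]
  1-simplices (12): [0,1], [0,6], [1,6], [2,4], [2,6], [3,6], [3,8], [4,6], [5,6], [5,7], [6,7], [6,8]

giving chain groups C_0 ≅ Z^9, C_1 ≅ Z^12.

Boundary ∂_1: C_1 → C_0 is given by ∂[p,q] = [q] − [p].
The resulting 9×12 matrix has rank 8, and its Smith normal form has invariant factors (1,1,1,1,1,1,1,1).

Reading off H_k = ker ∂_k / im ∂_{k+1}:

  H_0: rank C_0 − rank ∂_1 = 9 − 8 = 1, and the invariant factors of ∂_1 are all 1, so H_0 ≅ Z.
  H_1: rank ker ∂_1 − rank ∂_2 = (12 − 8) − 0 = 4, and there is no ∂_2, so H_1 ≅ Z^4.

As a check, the Euler characteristic is 9 − 12 = -3, which agrees with 1 − 4 = -3.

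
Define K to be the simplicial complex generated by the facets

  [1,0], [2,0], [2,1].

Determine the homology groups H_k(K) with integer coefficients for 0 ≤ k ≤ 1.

H_0 ≅ Z,  H_1 ≅ Z.

We work with the vertex ordering 0 < 1 < 2. The simplices of K, each written with vertices in increasing order, are:

  0-simplices (3): [0], [1], [2]
  1-simplices (3): [0,1], [0,2], [1,2]

giving chain groups C_0 ≅ Z^3, C_1 ≅ Z^3.

∂_1: C_1 → C_0 sends each edge [p,q] (with p < q) to q − p. For instance
  ∂[0,1] = [1] − [0].
The 3×3 boundary matrix has rank 2 and Smith normal form diag(1,1).

From H_k ≅ ker(∂_k) / im(∂_{k+1}) we obtain:

  H_0: rank C_0 − rank ∂_1 = 3 − 2 = 1, and the invariant factors of ∂_1 are all 1, so H_0 = Z.
  H_1: rank ker ∂_1 − rank ∂_2 = (3 − 2) − 0 = 1, and there is no ∂_2, so H_1 = Z.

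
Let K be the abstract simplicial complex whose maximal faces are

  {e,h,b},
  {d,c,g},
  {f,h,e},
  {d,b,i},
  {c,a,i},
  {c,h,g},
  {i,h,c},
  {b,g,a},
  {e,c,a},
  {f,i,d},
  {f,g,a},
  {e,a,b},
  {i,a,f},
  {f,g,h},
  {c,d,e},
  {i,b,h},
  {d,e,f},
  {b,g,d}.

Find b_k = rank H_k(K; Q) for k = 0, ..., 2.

Fix the vertex order a < b < c < d < e < f < g < h < i and write every simplex with vertices in increasing order. Then dim K = 2 and the simplices of K are:

  0-simplices (9): a, b, c, d, e, f, g, h, i
  1-simplices (27): ab, ac, ae, af, ag, ai, bd, be, bg, bh, bi, cd, ce, cg, ch, ci, de, df, dg, di, ef, eh, fg, fh, fi, gh, hi
  2-simplices (18): abe, abg, ace, aci, afg, afi, bdg, bdi, beh, bhi, cde, cdg, cgh, chi, def, dfi, efh, fgh

Hence C_0 ≅ Z^9, C_1 ≅ Z^27, C_2 ≅ Z^18.

The boundary map ∂_1: C_1 → C_0 is given by ∂[p,q] = [q] − [p]. For instance
  ∂ac = c − a.
The resulting 9×27 matrix has rank 8, and its Smith normal form has invariant factors (1,1,1,1,1,1,1,1).

∂_2: C_2 → C_1 acts by ∂[p,q,r] = [q,r] − [p,r] + [p,q]. For instance
  ∂cgh = gh − ch + cg,
  ∂afi = fi − ai + af.
This gives a 27×18 integer matrix of rank 17; reducing to Smith normal form yields diagonal entries (1,1,1,1,1,1,1,1,1,1,1,1,1,1,1,1,1).

From H_k ≅ ker(∂_k) / im(∂_{k+1}) we obtain:

  H_0: rank C_0 − rank ∂_1 = 9 − 8 = 1, and the invariant factors of ∂_1 are all 1, so H_0 ≅ Z.
  H_1: rank ker ∂_1 − rank ∂_2 = (27 − 8) − 17 = 2, and the invariant factors of ∂_2 are all 1, so H_1 ≅ Z^2.
  H_2: rank ker ∂_2 − rank ∂_3 = (18 − 17) − 0 = 1, and there is no ∂_3, so H_2 ≅ Z.

Hence the Betti numbers are b_0 = 1, b_1 = 2, b_2 = 1.

b_0 = 1, b_1 = 2, b_2 = 1.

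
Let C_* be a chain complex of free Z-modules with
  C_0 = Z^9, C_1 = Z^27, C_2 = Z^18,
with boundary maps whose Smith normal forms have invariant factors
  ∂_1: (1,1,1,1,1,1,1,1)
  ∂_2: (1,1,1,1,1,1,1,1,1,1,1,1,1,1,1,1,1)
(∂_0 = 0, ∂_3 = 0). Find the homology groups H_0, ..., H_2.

H_0 = Z,  H_1 = Z^2,  H_2 = Z.

H_0: b_0 = 9 − 0 − 8 = 1; torsion from ∂_1 factors > 1: none. So H_0 = Z.
H_1: b_1 = 27 − 8 − 17 = 2; torsion from ∂_2 factors > 1: none. So H_1 = Z^2.
H_2: b_2 = 18 − 17 − 0 = 1; torsion from ∂_3 factors > 1: none. So H_2 = Z.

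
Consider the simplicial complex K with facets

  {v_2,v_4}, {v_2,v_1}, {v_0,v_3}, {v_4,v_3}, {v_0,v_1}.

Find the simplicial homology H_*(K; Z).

We work with the vertex ordering v_0 < v_1 < v_2 < v_3 < v_4. The simplices of K, each written with vertices in increasing order, are:

  0-simplices (5): [v_0], [v_1], [v_2], [v_3], [v_4]
  1-simplices (5): [v_0,v_1], [v_0,v_3], [v_1,v_2], [v_2,v_4], [v_3,v_4]

Hence C_0 ≅ Z^5, C_1 ≅ Z^5.

Boundary ∂_1: C_1 → C_0 maps an edge to its endpoints' difference, ∂[p,q] = q − p. For instance
  ∂[v_3,v_4] = [v_4] − [v_3].
The resulting 5×5 matrix has rank 4, and its Smith normal form has invariant factors (1,1,1,1).

Now H_k = ker ∂_k / im ∂_{k+1}, so:

  H_0: rank C_0 − rank ∂_1 = 5 − 4 = 1, and the invariant factors of ∂_1 are all 1, so H_0 ≅ Z.
  H_1: rank ker ∂_1 − rank ∂_2 = (5 − 4) − 0 = 1, and there is no ∂_2, so H_1 ≅ Z.

H_0 = Z,  H_1 = Z.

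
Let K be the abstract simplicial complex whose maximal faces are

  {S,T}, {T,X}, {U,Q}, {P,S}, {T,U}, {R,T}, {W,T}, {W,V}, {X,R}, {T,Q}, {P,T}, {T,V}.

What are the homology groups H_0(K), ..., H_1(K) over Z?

We work with the vertex ordering P < Q < R < S < T < U < V < W < X. The simplices of K, each written with vertices in increasing order, are:

  0-simplices (9): P, Q, R, S, T, U, V, W, X
  1-simplices (12): PS, PT, QT, QU, RT, RX, ST, TU, TV, TW, TX, VW

giving chain groups C_0 ≅ Z^9, C_1 ≅ Z^12.

The boundary map ∂_1: C_1 → C_0 sends each edge [p,q] (with p < q) to q − p.
This gives a 9×12 integer matrix of rank 8; reducing to Smith normal form yields diagonal entries (1,1,1,1,1,1,1,1).

From H_k ≅ ker(∂_k) / im(∂_{k+1}) we obtain:

  H_0: rank C_0 − rank ∂_1 = 9 − 8 = 1, and the invariant factors of ∂_1 are all 1, so H_0 ≅ Z.
  H_1: rank ker ∂_1 − rank ∂_2 = (12 − 8) − 0 = 4, and there is no ∂_2, so H_1 ≅ Z^4.

(K is a triangulation of a wedge of 4 circles.)

H_0 = Z,  H_1 = Z^4.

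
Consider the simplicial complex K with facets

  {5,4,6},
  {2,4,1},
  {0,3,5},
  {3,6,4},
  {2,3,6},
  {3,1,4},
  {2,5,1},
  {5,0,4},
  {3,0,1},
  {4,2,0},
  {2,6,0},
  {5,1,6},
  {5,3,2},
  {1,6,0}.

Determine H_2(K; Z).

Take the total order 0 < 1 < 2 < 3 < 4 < 5 < 6 on the vertex set. Then K (dimension 2) consists of the simplices:

  0-simplices (7): [0], [1], [2], [3], [4], [5], [6]
  1-simplices (21): [0,1], [0,2], [0,3], [0,4], [0,5], [0,6], [1,2], [1,3], [1,4], [1,5], [1,6], [2,3], [2,4], [2,5], [2,6], [3,4], [3,5], [3,6], [4,5], [4,6], [5,6]
  2-simplices (14): [0,1,3], [0,1,6], [0,2,4], [0,2,6], [0,3,5], [0,4,5], [1,2,4], [1,2,5], [1,3,4], [1,5,6], [2,3,5], [2,3,6], [3,4,6], [4,5,6]

so the chain groups are C_0 ≅ Z^7, C_1 ≅ Z^21, C_2 ≅ Z^14.

Boundary ∂_1: C_1 → C_0 sends each edge [p,q] (with p < q) to q − p.
This gives a 7×21 integer matrix of rank 6; reducing to Smith normal form yields diagonal entries (1,1,1,1,1,1).

∂_2: C_2 → C_1 sends each 2-simplex [p,q,r] to [q,r] − [p,r] + [p,q]. For instance
  ∂[3,4,6] = [4,6] − [3,6] + [3,4],
  ∂[1,2,5] = [2,5] − [1,5] + [1,2].
This gives a 21×14 integer matrix of rank 13; reducing to Smith normal form yields diagonal entries (1,1,1,1,1,1,1,1,1,1,1,1,1).

Computing H_k = (kernel of ∂_k) / (image of ∂_{k+1}):

  H_2: rank ker ∂_2 − rank ∂_3 = (14 − 13) − 0 = 1, and there is no ∂_3, so H_2 ≅ Z.

(K is a triangulation of the torus T^2.)

H_2 = Z.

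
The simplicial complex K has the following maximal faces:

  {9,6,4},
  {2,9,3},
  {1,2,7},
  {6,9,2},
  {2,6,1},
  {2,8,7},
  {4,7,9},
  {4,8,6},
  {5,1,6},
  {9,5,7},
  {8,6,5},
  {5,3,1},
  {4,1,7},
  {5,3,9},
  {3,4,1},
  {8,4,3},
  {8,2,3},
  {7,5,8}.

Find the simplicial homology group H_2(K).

H_2 = Z.

We work with the vertex ordering 1 < 2 < 3 < 4 < 5 < 6 < 7 < 8 < 9. The simplices of K, each written with vertices in increasing order, are:

  0-simplices (9): [1], [2], [3], [4], [5], [6], [7], [8], [9]
  1-simplices (27): (27 of them)
  2-simplices (18): [1,2,6], [1,2,7], [1,3,4], [1,3,5], [1,4,7], [1,5,6], [2,3,8], [2,3,9], [2,6,9], [2,7,8], [3,4,8], [3,5,9], [4,6,8], [4,6,9], [4,7,9], [5,6,8], [5,7,8], [5,7,9]

so the chain groups are C_0 ≅ Z^9, C_1 ≅ Z^27, C_2 ≅ Z^18.

Boundary ∂_1: C_1 → C_0 is given by ∂[p,q] = [q] − [p].
As a 9×27 matrix over Z this has rank 8, with invariant factors (1,1,1,1,1,1,1,1).

The boundary map ∂_2: C_2 → C_1 maps a triangle to the signed sum of its edges. For instance
  ∂[3,5,9] = [5,9] − [3,9] + [3,5],
  ∂[1,2,6] = [2,6] − [1,6] + [1,2].
This gives a 27×18 integer matrix of rank 17; reducing to Smith normal form yields diagonal entries (1,1,1,1,1,1,1,1,1,1,1,1,1,1,1,1,1).

From H_k ≅ ker(∂_k) / im(∂_{k+1}) we obtain:

  H_2: rank ker ∂_2 − rank ∂_3 = (18 − 17) − 0 = 1, and there is no ∂_3, so H_2 ≅ Z.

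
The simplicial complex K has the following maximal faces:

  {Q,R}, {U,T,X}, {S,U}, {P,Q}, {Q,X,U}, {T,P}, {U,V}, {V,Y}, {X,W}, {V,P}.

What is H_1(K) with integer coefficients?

K has 10 vertices, 13 edges, 2 triangles.
rank ∂_1 = 9, rank ∂_2 = 2 ⇒ b_1 = 13 − 9 − 2 = 2; all invariant factors of ∂_2 are 1 so no torsion. So H_1 ≅ Z^2.

H_1 ≅ Z^2.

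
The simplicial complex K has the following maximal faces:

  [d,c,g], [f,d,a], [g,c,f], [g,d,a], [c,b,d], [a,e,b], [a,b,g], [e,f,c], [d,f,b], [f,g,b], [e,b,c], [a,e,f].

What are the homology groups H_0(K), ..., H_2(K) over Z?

Fix the vertex order a < b < c < d < e < f < g and write every simplex with vertices in increasing order. Then dim K = 2 and the simplices of K are:

  0-simplices (7): a, b, c, d, e, f, g
  1-simplices (18): ab, ad, ae, af, ag, bc, bd, be, bf, bg, cd, ce, cf, cg, df, dg, ef, fg
  2-simplices (12): abe, abg, adf, adg, aef, bcd, bce, bdf, bfg, cdg, cef, cfg

so the chain groups are C_0 ≅ Z^7, C_1 ≅ Z^18, C_2 ≅ Z^12.

The boundary map ∂_1: C_1 → C_0 sends each edge [p,q] (with p < q) to q − p. For instance
  ∂af = f − a.
The resulting 7×18 matrix has rank 6, and its Smith normal form has invariant factors (1,1,1,1,1,1).

∂_2: C_2 → C_1 acts by ∂[p,q,r] = [q,r] − [p,r] + [p,q]. For instance
  ∂abe = be − ae + ab,
  ∂cdg = dg − cg + cd.
The resulting 18×12 matrix has rank 12, and its Smith normal form has invariant factors (1,1,1,1,1,1,1,1,1,1,1,2).

Reading off H_k = ker ∂_k / im ∂_{k+1}:

  H_0: rank C_0 − rank ∂_1 = 7 − 6 = 1, and the invariant factors of ∂_1 are all 1, so H_0 = Z.
  H_1: rank ker ∂_1 − rank ∂_2 = (18 − 6) − 12 = 0, and ∂_2 has invariant factor 2 > 1, so H_1 = Z/2Z.
  H_2: rank ker ∂_2 − rank ∂_3 = (12 − 12) − 0 = 0, and there is no ∂_3, so H_2 = 0.

H_0 ≅ Z,  H_1 ≅ Z/2Z,  H_2 = 0.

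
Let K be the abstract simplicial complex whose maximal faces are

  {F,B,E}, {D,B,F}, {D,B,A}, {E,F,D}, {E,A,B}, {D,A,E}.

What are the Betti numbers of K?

b_0 = 1, b_1 = 0, b_2 = 1.

Order the vertices as A < B < D < E < F. Listing each simplex with vertices in this order, K has dimension 2 with simplices:

  0-simplices (5): A, B, D, E, F
  1-simplices (9): AB, AD, AE, BD, BE, BF, DE, DF, EF
  2-simplices (6): ABD, ABE, ADE, BDF, BEF, DEF

Hence C_0 ≅ Z^5, C_1 ≅ Z^9, C_2 ≅ Z^6.

Boundary ∂_1: C_1 → C_0 maps an edge to its endpoints' difference, ∂[p,q] = q − p. For instance
  ∂DE = E − D.
As a 5×9 matrix over Z this has rank 4, with invariant factors (1,1,1,1).

The boundary map ∂_2: C_2 → C_1 sends each 2-simplex [p,q,r] to [q,r] − [p,r] + [p,q]. For instance
  ∂BEF = EF − BF + BE,
  ∂ABE = BE − AE + AB.
The 9×6 boundary matrix has rank 5 and Smith normal form diag(1,1,1,1,1).

Computing H_k = (kernel of ∂_k) / (image of ∂_{k+1}):

  H_0: rank C_0 − rank ∂_1 = 5 − 4 = 1, and the invariant factors of ∂_1 are all 1, so H_0 ≅ Z.
  H_1: rank ker ∂_1 − rank ∂_2 = (9 − 4) − 5 = 0, and the invariant factors of ∂_2 are all 1, so H_1 ≅ 0.
  H_2: rank ker ∂_2 − rank ∂_3 = (6 − 5) − 0 = 1, and there is no ∂_3, so H_2 ≅ Z.

Hence the Betti numbers are b_0 = 1, b_1 = 0, b_2 = 1.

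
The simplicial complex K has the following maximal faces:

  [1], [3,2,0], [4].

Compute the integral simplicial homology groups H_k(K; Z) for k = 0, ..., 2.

We work with the vertex ordering 0 < 1 < 2 < 3 < 4. The simplices of K, each written with vertices in increasing order, are:

  0-simplices (5): [0], [1], [2], [3], [4]
  1-simplices (3): [0,2], [0,3], [2,3]
  2-simplices (1): [0,2,3]

Hence C_0 ≅ Z^5, C_1 ≅ Z^3, C_2 ≅ Z^1.

∂_1: C_1 → C_0 sends each edge [p,q] (with p < q) to q − p. For instance
  ∂[0,3] = [3] − [0].
As a 5×3 matrix over Z this has rank 2, with invariant factors (1,1).

∂_2: C_2 → C_1 sends each 2-simplex [p,q,r] to [q,r] − [p,r] + [p,q]. For instance
  ∂[0,2,3] = [2,3] − [0,3] + [0,2].
The resulting 3×1 matrix has rank 1, and its Smith normal form has invariant factors (1).

Reading off H_k = ker ∂_k / im ∂_{k+1}:

  H_0: rank C_0 − rank ∂_1 = 5 − 2 = 3, and the invariant factors of ∂_1 are all 1, so H_0 ≅ Z^3.
  H_1: rank ker ∂_1 − rank ∂_2 = (3 − 2) − 1 = 0, and the invariant factors of ∂_2 are all 1, so H_1 ≅ 0.
  H_2: rank ker ∂_2 − rank ∂_3 = (1 − 1) − 0 = 0, and there is no ∂_3, so H_2 ≅ 0.

As a check, the Euler characteristic is 5 − 3 + 1 = 3, which agrees with 3 − 0 + 0 = 3.

H_0 ≅ Z^3,  H_1 = 0,  H_2 = 0.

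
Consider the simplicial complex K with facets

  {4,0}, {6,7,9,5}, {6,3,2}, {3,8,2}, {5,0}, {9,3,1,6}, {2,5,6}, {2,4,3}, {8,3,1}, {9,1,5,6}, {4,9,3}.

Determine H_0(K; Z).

We work with the vertex ordering 0 < 1 < 2 < 3 < 4 < 5 < 6 < 7 < 8 < 9. The simplices of K, each written with vertices in increasing order, are:

  0-simplices (10): [0], [1], [2], [3], [4], [5], [6], [7], [8], [9]
  1-simplices (23): [0,4], [0,5], [1,3], [1,5], [1,6], [1,8], [1,9], [2,3], [2,4], [2,5], [2,6], [2,8], [3,4], [3,6], [3,8], [3,9], [4,9], [5,6], [5,7], [5,9], [6,7], [6,9], [7,9]
  2-simplices (16): [1,3,6], [1,3,8], [1,3,9], [1,5,6], [1,5,9], [1,6,9], [2,3,4], [2,3,6], [2,3,8], [2,5,6], [3,4,9], [3,6,9], [5,6,7], [5,6,9], [5,7,9], [6,7,9]
  3-simplices (3): [1,3,6,9], [1,5,6,9], [5,6,7,9]

giving chain groups C_0 ≅ Z^10, C_1 ≅ Z^23, C_2 ≅ Z^16, C_3 ≅ Z^3.

∂_1: C_1 → C_0 maps an edge to its endpoints' difference, ∂[p,q] = q − p. For instance
  ∂[2,8] = [8] − [2].
As a 10×23 matrix over Z this has rank 9, with invariant factors (1,1,1,1,1,1,1,1,1).

Boundary ∂_2: C_2 → C_1 acts by ∂[p,q,r] = [q,r] − [p,r] + [p,q]. For instance
  ∂[5,7,9] = [7,9] − [5,9] + [5,7],
  ∂[1,5,9] = [5,9] − [1,9] + [1,5].
The 23×16 boundary matrix has rank 13 and Smith normal form diag(1,1,1,1,1,1,1,1,1,1,1,1,1).

Boundary ∂_3: C_3 → C_2 sends each 3-simplex σ to the alternating sum Σ_i (−1)^i (σ with its i-th vertex removed). For instance
  ∂[1,5,6,9] = [5,6,9] − [1,6,9] + [1,5,9] − [1,5,6],
  ∂[5,6,7,9] = [6,7,9] − [5,7,9] + [5,6,9] − [5,6,7].
The 16×3 boundary matrix has rank 3 and Smith normal form diag(1,1,1).

Computing H_k = (kernel of ∂_k) / (image of ∂_{k+1}):

  H_0: rank C_0 − rank ∂_1 = 10 − 9 = 1, and the invariant factors of ∂_1 are all 1, so H_0 = Z.

H_0 ≅ Z.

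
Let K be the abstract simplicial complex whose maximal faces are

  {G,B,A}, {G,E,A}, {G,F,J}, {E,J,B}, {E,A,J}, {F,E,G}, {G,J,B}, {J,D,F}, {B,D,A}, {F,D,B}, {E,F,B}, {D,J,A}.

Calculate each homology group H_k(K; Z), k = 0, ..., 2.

H_0 ≅ Z,  H_1 ≅ Z_2,  H_2 = 0.

Take the total order A < B < D < E < F < G < J on the vertex set. Then K (dimension 2) consists of the simplices:

  0-simplices (7): A, B, D, E, F, G, J
  1-simplices (18): AB, AD, AE, AG, AJ, BD, BE, BF, BG, BJ, DF, DJ, EF, EG, EJ, FG, FJ, GJ
  2-simplices (12): ABD, ABG, ADJ, AEG, AEJ, BDF, BEF, BEJ, BGJ, DFJ, EFG, FGJ

so the chain groups are C_0 ≅ Z^7, C_1 ≅ Z^18, C_2 ≅ Z^12.

∂_1: C_1 → C_0 sends each edge [p,q] (with p < q) to q − p. For instance
  ∂EG = G − E.
The resulting 7×18 matrix has rank 6, and its Smith normal form has invariant factors (1,1,1,1,1,1).

Boundary ∂_2: C_2 → C_1 maps a triangle to the signed sum of its edges. For instance
  ∂ABD = BD − AD + AB,
  ∂FGJ = GJ − FJ + FG.
The resulting 18×12 matrix has rank 12, and its Smith normal form has invariant factors (1,1,1,1,1,1,1,1,1,1,1,2).

Now H_k = ker ∂_k / im ∂_{k+1}, so:

  H_0: rank C_0 − rank ∂_1 = 7 − 6 = 1, and the invariant factors of ∂_1 are all 1, so H_0 ≅ Z.
  H_1: rank ker ∂_1 − rank ∂_2 = (18 − 6) − 12 = 0, and ∂_2 has invariant factor 2 > 1, so H_1 ≅ Z_2.
  H_2: rank ker ∂_2 − rank ∂_3 = (12 − 12) − 0 = 0, and there is no ∂_3, so H_2 ≅ 0.

(K is a triangulation of the real projective plane RP^2.)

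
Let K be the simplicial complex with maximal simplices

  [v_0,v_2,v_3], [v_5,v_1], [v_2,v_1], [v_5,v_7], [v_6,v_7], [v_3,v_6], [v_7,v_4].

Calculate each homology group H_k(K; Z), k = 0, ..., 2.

Fix the vertex order v_0 < v_1 < v_2 < v_3 < v_4 < v_5 < v_6 < v_7 and write every simplex with vertices in increasing order. Then dim K = 2 and the simplices of K are:

  0-simplices (8): [v_0], [v_1], [v_2], [v_3], [v_4], [v_5], [v_6], [v_7]
  1-simplices (9): [v_0,v_2], [v_0,v_3], [v_1,v_2], [v_1,v_5], [v_2,v_3], [v_3,v_6], [v_4,v_7], [v_5,v_7], [v_6,v_7]
  2-simplices (1): [v_0,v_2,v_3]

giving chain groups C_0 ≅ Z^8, C_1 ≅ Z^9, C_2 ≅ Z^1.

The boundary map ∂_1: C_1 → C_0 is given by ∂[p,q] = [q] − [p].
As a 8×9 matrix over Z this has rank 7, with invariant factors (1,1,1,1,1,1,1).

The boundary map ∂_2: C_2 → C_1 maps a triangle to the signed sum of its edges. For instance
  ∂[v_0,v_2,v_3] = [v_2,v_3] − [v_0,v_3] + [v_0,v_2].
The resulting 9×1 matrix has rank 1, and its Smith normal form has invariant factors (1).

Now H_k = ker ∂_k / im ∂_{k+1}, so:

  H_0: rank C_0 − rank ∂_1 = 8 − 7 = 1, and the invariant factors of ∂_1 are all 1, so H_0 = Z.
  H_1: rank ker ∂_1 − rank ∂_2 = (9 − 7) − 1 = 1, and the invariant factors of ∂_2 are all 1, so H_1 = Z.
  H_2: rank ker ∂_2 − rank ∂_3 = (1 − 1) − 0 = 0, and there is no ∂_3, so H_2 = 0.

H_0 = Z,  H_1 = Z,  H_2 = 0.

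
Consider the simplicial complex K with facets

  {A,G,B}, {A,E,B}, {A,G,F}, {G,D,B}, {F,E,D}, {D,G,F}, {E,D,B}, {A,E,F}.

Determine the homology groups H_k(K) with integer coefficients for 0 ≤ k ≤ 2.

H_0 ≅ Z,  H_1 = 0,  H_2 ≅ Z.

Order the vertices as A < B < D < E < F < G. Listing each simplex with vertices in this order, K has dimension 2 with simplices:

  0-simplices (6): A, B, D, E, F, G
  1-simplices (12): AB, AE, AF, AG, BD, BE, BG, DE, DF, DG, EF, FG
  2-simplices (8): ABE, ABG, AEF, AFG, BDE, BDG, DEF, DFG

so the chain groups are C_0 ≅ Z^6, C_1 ≅ Z^12, C_2 ≅ Z^8.

The boundary map ∂_1: C_1 → C_0 maps an edge to its endpoints' difference, ∂[p,q] = q − p.
The 6×12 boundary matrix has rank 5 and Smith normal form diag(1,1,1,1,1).

Boundary ∂_2: C_2 → C_1 maps a triangle to the signed sum of its edges. For instance
  ∂BDE = DE − BE + BD,
  ∂BDG = DG − BG + BD.
The 12×8 boundary matrix has rank 7 and Smith normal form diag(1,1,1,1,1,1,1).

Now H_k = ker ∂_k / im ∂_{k+1}, so:

  H_0: rank C_0 − rank ∂_1 = 6 − 5 = 1, and the invariant factors of ∂_1 are all 1, so H_0 ≅ Z.
  H_1: rank ker ∂_1 − rank ∂_2 = (12 − 5) − 7 = 0, and the invariant factors of ∂_2 are all 1, so H_1 ≅ 0.
  H_2: rank ker ∂_2 − rank ∂_3 = (8 − 7) − 0 = 1, and there is no ∂_3, so H_2 ≅ Z.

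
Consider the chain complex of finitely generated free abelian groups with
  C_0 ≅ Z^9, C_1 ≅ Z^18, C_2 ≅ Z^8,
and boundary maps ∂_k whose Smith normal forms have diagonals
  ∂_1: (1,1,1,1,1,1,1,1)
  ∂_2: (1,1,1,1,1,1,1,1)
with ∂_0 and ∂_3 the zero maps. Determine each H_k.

H_0 ≅ Z,  H_1 ≅ Z^2,  H_2 = 0.

H_0: b_0 = 9 − 0 − 8 = 1; torsion from ∂_1 factors > 1: none. So H_0 ≅ Z.
H_1: b_1 = 18 − 8 − 8 = 2; torsion from ∂_2 factors > 1: none. So H_1 ≅ Z^2.
H_2: b_2 = 8 − 8 − 0 = 0; torsion from ∂_3 factors > 1: none. So H_2 ≅ 0.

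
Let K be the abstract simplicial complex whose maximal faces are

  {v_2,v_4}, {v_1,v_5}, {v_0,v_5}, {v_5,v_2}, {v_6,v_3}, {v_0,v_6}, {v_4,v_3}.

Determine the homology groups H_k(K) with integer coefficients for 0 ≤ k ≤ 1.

Take the total order v_0 < v_1 < v_2 < v_3 < v_4 < v_5 < v_6 on the vertex set. Then K (dimension 1) consists of the simplices:

  0-simplices (7): [v_0], [v_1], [v_2], [v_3], [v_4], [v_5], [v_6]
  1-simplices (7): [v_0,v_5], [v_0,v_6], [v_1,v_5], [v_2,v_4], [v_2,v_5], [v_3,v_4], [v_3,v_6]

Hence C_0 ≅ Z^7, C_1 ≅ Z^7.

∂_1: C_1 → C_0 is given by ∂[p,q] = [q] − [p].
As a 7×7 matrix over Z this has rank 6, with invariant factors (1,1,1,1,1,1).

Now H_k = ker ∂_k / im ∂_{k+1}, so:

  H_0: rank C_0 − rank ∂_1 = 7 − 6 = 1, and the invariant factors of ∂_1 are all 1, so H_0 ≅ Z.
  H_1: rank ker ∂_1 − rank ∂_2 = (7 − 6) − 0 = 1, and there is no ∂_2, so H_1 ≅ Z.

As a check, the Euler characteristic is 7 − 7 = 0, which agrees with 1 − 1 = 0.

H_0 ≅ Z,  H_1 ≅ Z.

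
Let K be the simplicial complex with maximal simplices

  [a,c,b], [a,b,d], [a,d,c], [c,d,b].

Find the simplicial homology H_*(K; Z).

We work with the vertex ordering a < b < c < d. The simplices of K, each written with vertices in increasing order, are:

  0-simplices (4): a, b, c, d
  1-simplices (6): ab, ac, ad, bc, bd, cd
  2-simplices (4): abc, abd, acd, bcd

so the chain groups are C_0 ≅ Z^4, C_1 ≅ Z^6, C_2 ≅ Z^4.

∂_1: C_1 → C_0 maps an edge to its endpoints' difference, ∂[p,q] = q − p. For instance
  ∂ab = b − a.
As a 4×6 matrix over Z this has rank 3, with invariant factors (1,1,1).

∂_2: C_2 → C_1 maps a triangle to the signed sum of its edges. For instance
  ∂abc = bc − ac + ab,
  ∂bcd = cd − bd + bc.
As a 6×4 matrix over Z this has rank 3, with invariant factors (1,1,1).

Now H_k = ker ∂_k / im ∂_{k+1}, so:

  H_0: rank C_0 − rank ∂_1 = 4 − 3 = 1, and the invariant factors of ∂_1 are all 1, so H_0 ≅ Z.
  H_1: rank ker ∂_1 − rank ∂_2 = (6 − 3) − 3 = 0, and the invariant factors of ∂_2 are all 1, so H_1 ≅ 0.
  H_2: rank ker ∂_2 − rank ∂_3 = (4 − 3) − 0 = 1, and there is no ∂_3, so H_2 ≅ Z.

As a check, the Euler characteristic is 4 − 6 + 4 = 2, which agrees with 1 − 0 + 1 = 2.

H_0 = Z,  H_1 = 0,  H_2 = Z.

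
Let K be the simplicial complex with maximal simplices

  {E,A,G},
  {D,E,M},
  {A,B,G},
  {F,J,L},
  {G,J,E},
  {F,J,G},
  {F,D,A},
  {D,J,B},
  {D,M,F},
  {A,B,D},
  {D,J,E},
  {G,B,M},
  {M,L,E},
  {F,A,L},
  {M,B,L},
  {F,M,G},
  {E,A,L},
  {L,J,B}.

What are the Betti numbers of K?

Take the total order A < B < D < E < F < G < J < L < M on the vertex set. Then K (dimension 2) consists of the simplices:

  0-simplices (9): A, B, D, E, F, G, J, L, M
  1-simplices (27): AB, AD, AE, AF, AG, AL, BD, BG, BJ, BL, BM, DE, DF, DJ, DM, EG, EJ, EL, EM, FG, FJ, FL, FM, GJ, GM, JL, LM
  2-simplices (18): ABD, ABG, ADF, AEG, AEL, AFL, BDJ, BGM, BJL, BLM, DEJ, DEM, DFM, EGJ, ELM, FGJ, FGM, FJL

Hence C_0 ≅ Z^9, C_1 ≅ Z^27, C_2 ≅ Z^18.

Boundary ∂_1: C_1 → C_0 maps an edge to its endpoints' difference, ∂[p,q] = q − p.
As a 9×27 matrix over Z this has rank 8, with invariant factors (1,1,1,1,1,1,1,1).

Boundary ∂_2: C_2 → C_1 sends each 2-simplex [p,q,r] to [q,r] − [p,r] + [p,q]. For instance
  ∂EGJ = GJ − EJ + EG,
  ∂FGM = GM − FM + FG.
As a 27×18 matrix over Z this has rank 17, with invariant factors (1,1,1,1,1,1,1,1,1,1,1,1,1,1,1,1,1).

From H_k ≅ ker(∂_k) / im(∂_{k+1}) we obtain:

  H_0: rank C_0 − rank ∂_1 = 9 − 8 = 1, and the invariant factors of ∂_1 are all 1, so H_0 = Z.
  H_1: rank ker ∂_1 − rank ∂_2 = (27 − 8) − 17 = 2, and the invariant factors of ∂_2 are all 1, so H_1 = Z^2.
  H_2: rank ker ∂_2 − rank ∂_3 = (18 − 17) − 0 = 1, and there is no ∂_3, so H_2 = Z.

As a check, the Euler characteristic is 9 − 27 + 18 = 0, which agrees with 1 − 2 + 1 = 0.

Hence the Betti numbers are b_0 = 1, b_1 = 2, b_2 = 1.

b_0 = 1, b_1 = 2, b_2 = 1.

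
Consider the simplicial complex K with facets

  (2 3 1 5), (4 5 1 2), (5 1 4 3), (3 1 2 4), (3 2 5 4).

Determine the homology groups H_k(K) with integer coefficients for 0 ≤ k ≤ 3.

H_0 ≅ Z,  H_1 = 0,  H_2 = 0,  H_3 ≅ Z.

Fix the vertex order 1 < 2 < 3 < 4 < 5 and write every simplex with vertices in increasing order. Then dim K = 3 and the simplices of K are:

  0-simplices (5): [1], [2], [3], [4], [5]
  1-simplices (10): [1,2], [1,3], [1,4], [1,5], [2,3], [2,4], [2,5], [3,4], [3,5], [4,5]
  2-simplices (10): [1,2,3], [1,2,4], [1,2,5], [1,3,4], [1,3,5], [1,4,5], [2,3,4], [2,3,5], [2,4,5], [3,4,5]
  3-simplices (5): [1,2,3,4], [1,2,3,5], [1,2,4,5], [1,3,4,5], [2,3,4,5]

giving chain groups C_0 ≅ Z^5, C_1 ≅ Z^10, C_2 ≅ Z^10, C_3 ≅ Z^5.

∂_1: C_1 → C_0 maps an edge to its endpoints' difference, ∂[p,q] = q − p.
As a 5×10 matrix over Z this has rank 4, with invariant factors (1,1,1,1).

Boundary ∂_2: C_2 → C_1 acts by ∂[p,q,r] = [q,r] − [p,r] + [p,q]. For instance
  ∂[2,4,5] = [4,5] − [2,5] + [2,4],
  ∂[1,4,5] = [4,5] − [1,5] + [1,4].
This gives a 10×10 integer matrix of rank 6; reducing to Smith normal form yields diagonal entries (1,1,1,1,1,1).

The boundary map ∂_3: C_3 → C_2 sends each 3-simplex σ to the alternating sum Σ_i (−1)^i (σ with its i-th vertex removed). For instance
  ∂[1,2,3,5] = [2,3,5] − [1,3,5] + [1,2,5] − [1,2,3],
  ∂[1,2,3,4] = [2,3,4] − [1,3,4] + [1,2,4] − [1,2,3].
The resulting 10×5 matrix has rank 4, and its Smith normal form has invariant factors (1,1,1,1).

From H_k ≅ ker(∂_k) / im(∂_{k+1}) we obtain:

  H_0: rank C_0 − rank ∂_1 = 5 − 4 = 1, and the invariant factors of ∂_1 are all 1, so H_0 ≅ Z.
  H_1: rank ker ∂_1 − rank ∂_2 = (10 − 4) − 6 = 0, and the invariant factors of ∂_2 are all 1, so H_1 ≅ 0.
  H_2: rank ker ∂_2 − rank ∂_3 = (10 − 6) − 4 = 0, and the invariant factors of ∂_3 are all 1, so H_2 ≅ 0.
  H_3: rank ker ∂_3 − rank ∂_4 = (5 − 4) − 0 = 1, and there is no ∂_4, so H_3 ≅ Z.

As a check, the Euler characteristic is 5 − 10 + 10 − 5 = 0, which agrees with 1 − 0 + 0 − 1 = 0.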